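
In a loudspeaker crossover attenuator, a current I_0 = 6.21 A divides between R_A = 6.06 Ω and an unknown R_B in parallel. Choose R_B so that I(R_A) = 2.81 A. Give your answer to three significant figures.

In a two-way split, I_A/I_0 = R_B/(R_A + R_B).
2.81/6.21 = R_B/(R_A + R_B) → R_B = R_A · (0.4525)/(1 − 0.4525) = 6.06 × 0.8265 = 5.008 Ω.

R_B ≈ 5.01 Ω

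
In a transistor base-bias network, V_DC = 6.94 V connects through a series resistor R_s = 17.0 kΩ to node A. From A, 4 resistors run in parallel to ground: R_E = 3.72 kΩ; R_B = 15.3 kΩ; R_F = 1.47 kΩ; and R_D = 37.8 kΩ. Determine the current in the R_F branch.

Parallel bank: R_p = 1/(1/3.72 + 1/15.3 + 1/1.47 + 1/37.8) = 0.9607 kΩ.
V_A by voltage divider: V_A = 6.94 × 0.9607/(17.0 + 0.9607) = 0.3712 V.
Branch current I = V_A/R_F = 0.3712/1.47 = 0.2525 mA.

I ≈ 0.253 mA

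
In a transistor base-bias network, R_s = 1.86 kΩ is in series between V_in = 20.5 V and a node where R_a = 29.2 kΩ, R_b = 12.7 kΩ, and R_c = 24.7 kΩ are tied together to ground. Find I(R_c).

Combine the parallel branches: R_p = (1/29.2 + 1/12.7 + 1/24.7)⁻¹ = 6.516 kΩ.
V_A by voltage divider: V_A = 20.5 × 6.516/(1.86 + 6.516) = 15.95 V.
I(R_c) = V_A / R_c = 15.95/24.7 = 0.6457 mA.

I ≈ 0.646 mA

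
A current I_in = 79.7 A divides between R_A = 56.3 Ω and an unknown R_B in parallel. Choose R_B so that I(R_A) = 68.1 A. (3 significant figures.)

R_B ≈ 331 Ω

Two-branch current divider: I_A = I_in · R_B/(R_A + R_B).
68.1/79.7 = R_B/(R_A + R_B) → R_B = R_A · (0.8545)/(1 − 0.8545) = 56.3 × 5.871 = 330.5 Ω.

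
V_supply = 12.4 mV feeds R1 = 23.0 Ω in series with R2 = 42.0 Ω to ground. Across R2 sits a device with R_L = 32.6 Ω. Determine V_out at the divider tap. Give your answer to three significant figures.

V_out ≈ 5.50 mV

R2 ‖ R_L = (42.0 × 32.6)/(42.0 + 32.6) = 18.35 Ω.
Then V_out = V_supply · R2'/(R1 + R2') = 12.4 × 18.35/41.35 = 5.503 mV.
(Unloaded it would be 8.01 mV; the load pulls it down.)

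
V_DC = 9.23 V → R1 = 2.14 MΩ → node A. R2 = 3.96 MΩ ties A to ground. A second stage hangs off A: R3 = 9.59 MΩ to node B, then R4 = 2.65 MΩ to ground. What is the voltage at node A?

Looking into the second stage from A: R3 + R4 = 12.24 MΩ appears in parallel with R2.
Effective lower resistance at A: R2 ‖ 12.24 = 2.992 MΩ.
V_A = 9.23 × 2.992/(2.14 + 2.992) = 5.381 V.

V_A ≈ 5.38 V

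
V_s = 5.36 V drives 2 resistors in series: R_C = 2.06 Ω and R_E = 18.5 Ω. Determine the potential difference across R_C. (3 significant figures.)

V ≈ 0.537 V

Total series resistance ΣR = 2.06 + 18.5 = 20.56 Ω.
V = V_s · R/ΣR = 5.36 × 0.1002 = 0.5370 V.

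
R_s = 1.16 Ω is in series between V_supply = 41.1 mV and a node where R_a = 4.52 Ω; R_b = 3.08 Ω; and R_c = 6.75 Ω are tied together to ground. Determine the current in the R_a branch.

I ≈ 5.04 mA

Combine the parallel branches: R_p = (1/4.52 + 1/3.08 + 1/6.75)⁻¹ = 1.441 Ω.
V_A by voltage divider: V_A = 41.1 × 1.441/(1.16 + 1.441) = 22.77 mV.
Branch current I = V_A/R_a = 22.77/4.52 = 5.037 mA.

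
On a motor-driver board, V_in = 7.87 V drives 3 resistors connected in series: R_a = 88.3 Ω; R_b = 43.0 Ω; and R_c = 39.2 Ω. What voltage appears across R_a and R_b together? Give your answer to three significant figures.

V ≈ 6.06 V

ΣR = 88.3 + 43.0 + 39.2 = 170.5 Ω.
R_{R_a..R_b} = 88.3 + 43.0 = 131.3 Ω.
Voltage divider: V = V_in · (131.3 / 170.5) = 7.87 × 0.7701 = 6.061 V.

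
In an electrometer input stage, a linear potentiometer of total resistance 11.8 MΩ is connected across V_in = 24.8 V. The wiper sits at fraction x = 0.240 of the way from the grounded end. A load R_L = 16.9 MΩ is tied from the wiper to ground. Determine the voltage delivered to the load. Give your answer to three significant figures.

V_out ≈ 5.28 V

The pot divides into 8.968 MΩ above the wiper and 2.832 MΩ below.
Lower segment in parallel with the load: 2.832 ‖ 16.9 = 2.426 MΩ.
Then V_out = V_in · 2.426/(8.968 + 2.426) = 5.280 V.
(Unloaded: V_out = x·V_in = 5.95 V.)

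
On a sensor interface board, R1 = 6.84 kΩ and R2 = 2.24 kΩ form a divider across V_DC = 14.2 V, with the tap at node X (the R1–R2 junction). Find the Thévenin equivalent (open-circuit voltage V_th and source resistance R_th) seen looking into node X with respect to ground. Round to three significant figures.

Open-circuit (no load on X): V_th = V_DC · R2/(R1 + R2) = 14.2 × 2.24/(6.840 + 2.24) = 3.503 V.
Zeroing V_DC shorts the top of R1 to ground, so R_th = R1 ‖ R2 = 1.687 kΩ.

V_th ≈ 3.50 V, R_th ≈ 1.69 kΩ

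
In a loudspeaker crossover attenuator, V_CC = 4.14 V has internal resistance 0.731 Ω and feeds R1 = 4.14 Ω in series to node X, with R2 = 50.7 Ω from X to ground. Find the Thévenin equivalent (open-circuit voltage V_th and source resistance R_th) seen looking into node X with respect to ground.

R1' = 0.731 + 4.14 = 4.871 Ω (source resistance + R1).
Open-circuit (no load on X): V_th = V_CC · R2/(R1' + R2) = 4.14 × 50.7/(4.871 + 50.7) = 3.777 V.
With V_CC suppressed (replaced by a short), R_th = R1' ‖ R2 = (4.871 × 50.7)/(4.871 + 50.7) = 4.444 Ω.

V_th ≈ 3.78 V, R_th ≈ 4.44 Ω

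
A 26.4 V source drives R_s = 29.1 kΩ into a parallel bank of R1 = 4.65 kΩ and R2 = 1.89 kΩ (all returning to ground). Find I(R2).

I ≈ 0.617 mA

Parallel bank: R_p = 1/(1/4.65 + 1/1.89) = 1.344 kΩ.
V_A = 26.4 × 1.344/30.44 = 1.165 V.
I(R2) = V_A / R2 = 1.165/1.89 = 0.6166 mA.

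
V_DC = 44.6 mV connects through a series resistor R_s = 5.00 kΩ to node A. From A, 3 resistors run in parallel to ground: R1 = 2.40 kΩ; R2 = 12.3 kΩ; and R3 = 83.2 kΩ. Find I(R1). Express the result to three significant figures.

I ≈ 5.23 µA

Parallel bank: R_p = 1/(1/2.40 + 1/12.3 + 1/83.2) = 1.961 kΩ.
Node voltage V_A = V_DC · R_p/(R_s + R_p) = 44.6 × 0.2817 = 12.56 mV.
I(R1) = V_A / R1 = 12.56/2.40 = 5.235 µA.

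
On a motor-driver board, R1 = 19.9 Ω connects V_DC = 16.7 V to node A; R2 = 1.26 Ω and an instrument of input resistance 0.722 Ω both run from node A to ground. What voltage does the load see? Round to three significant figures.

V_out ≈ 0.376 V

R2 ‖ R_L = (1.26 × 0.722)/(1.26 + 0.722) = 0.4590 Ω.
Now apply the divider: V_out = 16.7 × 0.02254 = 0.3765 V.
(Unloaded it would be 0.994 V; the load pulls it down.)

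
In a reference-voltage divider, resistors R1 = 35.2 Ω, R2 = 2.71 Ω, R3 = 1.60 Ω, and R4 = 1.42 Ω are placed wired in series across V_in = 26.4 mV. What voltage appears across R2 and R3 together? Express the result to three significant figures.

V ≈ 2.78 mV

Total series resistance ΣR = 35.2 + 2.71 + 1.60 + 1.42 = 40.93 Ω.
R_{R2..R3} = 2.71 + 1.60 = 4.310 Ω.
V = V_in · R/ΣR = 26.4 × 0.1053 = 2.780 mV.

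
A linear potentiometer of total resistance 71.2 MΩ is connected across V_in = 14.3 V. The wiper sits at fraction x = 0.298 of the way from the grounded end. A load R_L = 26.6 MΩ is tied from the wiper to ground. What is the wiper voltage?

V_out ≈ 2.73 V

Lower segment x·R_p = 21.22 MΩ; upper segment (1−x)·R_p = 49.98 MΩ.
(x·R_p) ‖ R_L = 11.80 MΩ.
V_out = 14.3 × 11.80/(49.98 + 11.80) = 2.732 V.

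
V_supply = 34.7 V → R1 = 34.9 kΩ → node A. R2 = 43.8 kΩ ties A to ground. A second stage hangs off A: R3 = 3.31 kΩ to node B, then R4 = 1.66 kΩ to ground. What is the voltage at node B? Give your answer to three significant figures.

V_B ≈ 1.31 V

Node A sees R2 in parallel with the series input of stage 2, R3 + R4 = 4.970 kΩ.
Effective lower resistance at A: R2 ‖ 4.970 = 4.464 kΩ.
First divider: V_A = V_supply · 4.464/(34.9 + 4.464) = 3.935 V.
V_B = V_A × 0.3340 = 1.314 V.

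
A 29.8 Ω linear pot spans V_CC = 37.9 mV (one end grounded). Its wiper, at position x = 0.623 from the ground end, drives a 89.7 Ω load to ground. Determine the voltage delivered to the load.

Lower segment x·R_p = 18.57 Ω; upper segment (1−x)·R_p = 11.23 Ω.
Lower segment in parallel with the load: 18.57 ‖ 89.7 = 15.38 Ω.
V_out = 37.9 × 15.38/(11.23 + 15.38) = 21.90 mV.

V_out ≈ 21.9 mV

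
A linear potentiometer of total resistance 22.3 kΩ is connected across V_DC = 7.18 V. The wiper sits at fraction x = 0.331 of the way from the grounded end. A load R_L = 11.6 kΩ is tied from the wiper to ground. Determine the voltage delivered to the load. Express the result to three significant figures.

V_out ≈ 1.67 V

The pot divides into 14.92 kΩ above the wiper and 7.381 kΩ below.
Lower segment in parallel with the load: 7.381 ‖ 11.6 = 4.511 kΩ.
V_out = 7.18 × 4.511/(14.92 + 4.511) = 1.667 V.
(Unloaded: V_out = x·V_DC = 2.38 V.)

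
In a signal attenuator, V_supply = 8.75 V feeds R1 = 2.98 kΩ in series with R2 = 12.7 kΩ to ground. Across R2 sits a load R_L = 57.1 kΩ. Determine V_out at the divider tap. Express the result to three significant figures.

V_out ≈ 6.80 V

First combine the lower leg with the load: R2 ‖ R_L = 10.39 kΩ.
Then V_out = V_supply · R2'/(R1 + R2') = 8.75 × 10.39/13.37 = 6.800 V.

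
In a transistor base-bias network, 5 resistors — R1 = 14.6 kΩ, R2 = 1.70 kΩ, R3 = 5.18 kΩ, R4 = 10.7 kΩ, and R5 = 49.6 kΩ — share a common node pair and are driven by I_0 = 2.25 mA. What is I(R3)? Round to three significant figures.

Conductances: ΣG = 1/14.6 + 1/1.70 + 1/5.18 + 1/10.7 + 1/49.6 = 0.9634 (1/kΩ).
R3 takes the fraction G_k/ΣG = 0.1931/0.9634 = 0.2004, so I = 2.25 × 0.2004 = 0.4509 mA.

I ≈ 0.451 mA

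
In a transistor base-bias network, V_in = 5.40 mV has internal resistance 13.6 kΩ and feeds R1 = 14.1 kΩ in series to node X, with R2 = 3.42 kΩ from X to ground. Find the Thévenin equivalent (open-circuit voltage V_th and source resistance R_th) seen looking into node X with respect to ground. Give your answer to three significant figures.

R1' = 13.6 + 14.1 = 27.70 kΩ (source resistance + R1).
With X open, the divider is unloaded: V_th = 5.40 × 3.42/31.12 = 0.5934 mV.
Zeroing V_in shorts the top of R1' to ground, so R_th = R1' ‖ R2 = 3.044 kΩ.

V_th ≈ 0.593 mV, R_th ≈ 3.04 kΩ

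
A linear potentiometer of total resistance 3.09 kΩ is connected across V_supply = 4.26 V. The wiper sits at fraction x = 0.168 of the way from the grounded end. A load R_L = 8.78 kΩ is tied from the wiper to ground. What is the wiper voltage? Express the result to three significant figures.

Split the track: R_lower = x·R_p = 0.5191 kΩ, R_upper = (1−x)·R_p = 2.571 kΩ.
R_L loads the lower segment: effective lower R = 0.4901 kΩ.
Then V_out = V_supply · 0.4901/(2.571 + 0.4901) = 0.6821 V.

V_out ≈ 0.682 V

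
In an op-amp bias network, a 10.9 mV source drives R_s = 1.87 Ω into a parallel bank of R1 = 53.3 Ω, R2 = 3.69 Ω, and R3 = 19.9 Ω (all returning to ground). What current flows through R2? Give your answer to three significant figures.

I ≈ 1.81 mA

Equivalent of the parallel group: R_p = 2.941 Ω.
V_A = 10.9 × 2.941/4.811 = 6.663 mV.
I(R2) = V_A / R2 = 6.663/3.69 = 1.806 mA.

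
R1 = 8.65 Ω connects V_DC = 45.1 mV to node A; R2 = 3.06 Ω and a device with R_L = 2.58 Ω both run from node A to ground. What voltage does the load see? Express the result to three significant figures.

V_out ≈ 6.28 mV

First combine the lower leg with the load: R2 ‖ R_L = 1.400 Ω.
Now apply the divider: V_out = 45.1 × 0.1393 = 6.282 mV.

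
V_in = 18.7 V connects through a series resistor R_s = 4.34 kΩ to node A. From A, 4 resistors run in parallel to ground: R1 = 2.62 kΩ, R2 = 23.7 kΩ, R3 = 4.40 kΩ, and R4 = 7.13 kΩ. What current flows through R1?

I ≈ 1.61 mA

Combine the parallel branches: R_p = (1/2.62 + 1/23.7 + 1/4.40 + 1/7.13)⁻¹ = 1.264 kΩ.
V_A by voltage divider: V_A = 18.7 × 1.264/(4.34 + 1.264) = 4.217 V.
I(R1) = V_A / R1 = 4.217/2.62 = 1.609 mA.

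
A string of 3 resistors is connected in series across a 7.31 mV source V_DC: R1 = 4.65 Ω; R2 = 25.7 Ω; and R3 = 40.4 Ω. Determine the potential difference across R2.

V ≈ 2.66 mV

ΣR = 4.65 + 25.7 + 40.4 = 70.75 Ω.
V = V_DC · R/ΣR = 7.31 × 0.3633 = 2.655 mV.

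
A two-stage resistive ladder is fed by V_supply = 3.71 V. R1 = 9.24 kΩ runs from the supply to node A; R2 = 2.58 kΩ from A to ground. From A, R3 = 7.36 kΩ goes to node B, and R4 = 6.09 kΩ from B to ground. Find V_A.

The second stage (R3 + R4 = 13.45 kΩ) loads node A in parallel with R2.
R2 ‖ (R3+R4) = 2.165 kΩ.
So V_A = 3.71 × 0.1898 = 0.7042 V.

V_A ≈ 0.704 V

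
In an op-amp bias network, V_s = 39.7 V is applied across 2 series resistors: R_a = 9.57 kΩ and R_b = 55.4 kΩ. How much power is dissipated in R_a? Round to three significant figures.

P ≈ 3.57 mW

ΣR = 64.97 kΩ → I = 39.7/64.97 = 0.6111 mA.
P(R_a) = I²·R_a = (0.6111)² × 9.57 = 3.573 mW.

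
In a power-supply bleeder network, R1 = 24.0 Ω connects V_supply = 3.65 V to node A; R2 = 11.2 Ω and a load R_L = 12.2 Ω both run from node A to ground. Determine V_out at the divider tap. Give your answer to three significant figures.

R2 ‖ R_L = (11.2 × 12.2)/(11.2 + 12.2) = 5.839 Ω.
Voltage divider with the loaded lower leg: V_out = 3.65 × 5.839/(24.0 + 5.839) = 3.65 × 0.1957 = 0.7143 V.
(Unloaded it would be 1.16 V; the load pulls it down.)

V_out ≈ 0.714 V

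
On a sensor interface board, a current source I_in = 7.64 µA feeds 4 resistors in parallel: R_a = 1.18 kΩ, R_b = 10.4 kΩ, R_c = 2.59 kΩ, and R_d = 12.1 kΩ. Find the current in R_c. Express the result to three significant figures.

Total conductance ΣG = 1/1.18 + 1/10.4 + 1/2.59 + 1/12.1 = 1.412 (units of 1/kΩ).
By the current-divider rule, I = I_in · G_k/ΣG = 7.64 × 0.2734 = 2.089 µA.

I ≈ 2.09 µA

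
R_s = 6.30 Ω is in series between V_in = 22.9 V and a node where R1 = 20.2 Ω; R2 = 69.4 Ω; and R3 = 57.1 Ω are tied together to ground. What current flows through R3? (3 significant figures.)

Equivalent of the parallel group: R_p = 12.28 Ω.
V_A = 22.9 × 12.28/18.58 = 15.14 V.
Branch current I = V_A/R3 = 15.14/57.1 = 0.2651 A.

I ≈ 0.265 A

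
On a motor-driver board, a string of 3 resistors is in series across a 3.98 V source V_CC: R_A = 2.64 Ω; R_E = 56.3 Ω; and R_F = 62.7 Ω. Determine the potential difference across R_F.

V ≈ 2.05 V

Series total: ΣR = 2.64 + 56.3 + 62.7 = 121.6 Ω.
Voltage divider: V = V_CC · (62.70 / 121.6) = 3.98 × 0.5155 = 2.052 V.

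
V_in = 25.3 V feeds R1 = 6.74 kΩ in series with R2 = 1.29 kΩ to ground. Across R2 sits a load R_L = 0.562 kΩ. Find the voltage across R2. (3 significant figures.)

First combine the lower leg with the load: R2 ‖ R_L = 0.3915 kΩ.
Then V_out = V_in · R2'/(R1 + R2') = 25.3 × 0.3915/7.131 = 1.389 V.

V_out ≈ 1.39 V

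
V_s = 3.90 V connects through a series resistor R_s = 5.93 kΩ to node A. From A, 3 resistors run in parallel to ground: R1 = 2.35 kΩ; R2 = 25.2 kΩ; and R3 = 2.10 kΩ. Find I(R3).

I ≈ 0.282 mA

Equivalent of the parallel group: R_p = 1.062 kΩ.
V_A = 3.90 × 1.062/6.992 = 0.5925 V.
I(R3) = V_A / R3 = 0.5925/2.10 = 0.2821 mA.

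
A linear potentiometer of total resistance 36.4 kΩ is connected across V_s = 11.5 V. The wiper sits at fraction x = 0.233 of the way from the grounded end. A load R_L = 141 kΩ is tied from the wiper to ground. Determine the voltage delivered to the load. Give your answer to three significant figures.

Split the track: R_lower = x·R_p = 8.481 kΩ, R_upper = (1−x)·R_p = 27.92 kΩ.
(x·R_p) ‖ R_L = 8.000 kΩ.
V_out = 11.5 × 8.000/(27.92 + 8.000) = 2.561 V.

V_out ≈ 2.56 V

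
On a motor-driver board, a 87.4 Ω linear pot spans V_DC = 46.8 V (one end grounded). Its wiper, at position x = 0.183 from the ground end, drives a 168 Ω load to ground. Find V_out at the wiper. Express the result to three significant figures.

Split the track: R_lower = x·R_p = 15.99 Ω, R_upper = (1−x)·R_p = 71.41 Ω.
R_L loads the lower segment: effective lower R = 14.60 Ω.
Then V_out = V_DC · 14.60/(71.41 + 14.60) = 7.946 V.
(Unloaded: V_out = x·V_DC = 8.56 V.)

V_out ≈ 7.95 V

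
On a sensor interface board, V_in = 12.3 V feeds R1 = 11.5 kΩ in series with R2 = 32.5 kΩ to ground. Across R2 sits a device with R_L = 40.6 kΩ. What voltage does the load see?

First combine the lower leg with the load: R2 ‖ R_L = 18.05 kΩ.
Voltage divider with the loaded lower leg: V_out = 12.3 × 18.05/(11.5 + 18.05) = 12.3 × 0.6108 = 7.513 V.

V_out ≈ 7.51 V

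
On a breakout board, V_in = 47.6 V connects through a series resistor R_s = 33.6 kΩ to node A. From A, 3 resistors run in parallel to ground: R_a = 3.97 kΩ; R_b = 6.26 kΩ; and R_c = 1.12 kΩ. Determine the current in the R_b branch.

I ≈ 0.170 mA

Parallel bank: R_p = 1/(1/3.97 + 1/6.26 + 1/1.12) = 0.7666 kΩ.
V_A = 47.6 × 0.7666/34.37 = 1.062 V.
Branch current I = V_A/R_b = 1.062/6.26 = 0.1696 mA.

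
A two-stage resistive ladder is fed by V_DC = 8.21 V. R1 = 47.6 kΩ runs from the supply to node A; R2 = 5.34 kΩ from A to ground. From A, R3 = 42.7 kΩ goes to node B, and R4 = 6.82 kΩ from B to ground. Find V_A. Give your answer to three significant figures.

V_A ≈ 0.755 V

Looking into the second stage from A: R3 + R4 = 49.52 kΩ appears in parallel with R2.
Effective lower resistance at A: R2 ‖ 49.52 = 4.820 kΩ.
First divider: V_A = V_DC · 4.820/(47.6 + 4.820) = 0.7549 V.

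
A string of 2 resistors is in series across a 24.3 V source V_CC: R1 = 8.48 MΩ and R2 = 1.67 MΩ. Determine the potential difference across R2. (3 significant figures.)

ΣR = 8.48 + 1.67 = 10.15 MΩ.
Voltage divider: V = V_CC · (1.670 / 10.15) = 24.3 × 0.1645 = 3.998 V.

V ≈ 4.00 V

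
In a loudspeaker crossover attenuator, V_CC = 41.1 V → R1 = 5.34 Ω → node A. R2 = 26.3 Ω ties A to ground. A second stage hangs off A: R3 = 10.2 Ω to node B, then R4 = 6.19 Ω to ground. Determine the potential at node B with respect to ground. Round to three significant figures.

Node A sees R2 in parallel with the series input of stage 2, R3 + R4 = 16.39 Ω.
Effective lower resistance at A: R2 ‖ 16.39 = 10.10 Ω.
So V_A = 41.1 × 0.6541 = 26.88 V.
V_B = V_A × 0.3777 = 10.15 V.

V_B ≈ 10.2 V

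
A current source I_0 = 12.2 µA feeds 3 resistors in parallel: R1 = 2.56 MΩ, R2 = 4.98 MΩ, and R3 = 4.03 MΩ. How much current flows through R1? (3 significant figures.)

Total conductance ΣG = 1/2.56 + 1/4.98 + 1/4.03 = 0.8396 (units of 1/MΩ).
R1 takes the fraction G_k/ΣG = 0.3906/0.8396 = 0.4653, so I = 12.2 × 0.4653 = 5.676 µA.

I ≈ 5.68 µA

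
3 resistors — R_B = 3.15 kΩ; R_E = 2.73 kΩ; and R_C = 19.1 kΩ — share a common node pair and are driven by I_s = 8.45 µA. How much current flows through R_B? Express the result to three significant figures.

I ≈ 3.64 µA

Total conductance ΣG = 1/3.15 + 1/2.73 + 1/19.1 = 0.7361 (units of 1/kΩ).
R_B takes the fraction G_k/ΣG = 0.3175/0.7361 = 0.4313, so I = 8.45 × 0.4313 = 3.644 µA.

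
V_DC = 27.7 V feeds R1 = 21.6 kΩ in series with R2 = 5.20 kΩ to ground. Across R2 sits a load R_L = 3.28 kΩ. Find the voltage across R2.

V_out ≈ 2.36 V

First combine the lower leg with the load: R2 ‖ R_L = 2.011 kΩ.
Voltage divider with the loaded lower leg: V_out = 27.7 × 2.011/(21.6 + 2.011) = 27.7 × 0.08518 = 2.360 V.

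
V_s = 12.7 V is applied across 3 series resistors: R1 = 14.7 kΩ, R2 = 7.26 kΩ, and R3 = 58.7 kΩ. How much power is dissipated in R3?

P ≈ 1.46 mW

The common current is I = 12.7/80.66 = 0.1575 mA.
V(R3) = I·R = 9.242 V; P = V·I = 9.242 × 0.1575 = 1.455 mW.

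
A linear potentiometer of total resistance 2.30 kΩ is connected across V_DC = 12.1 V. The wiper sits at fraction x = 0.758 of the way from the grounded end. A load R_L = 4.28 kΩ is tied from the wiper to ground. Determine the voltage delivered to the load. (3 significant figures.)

V_out ≈ 8.35 V

Lower segment x·R_p = 1.743 kΩ; upper segment (1−x)·R_p = 0.5566 kΩ.
Lower segment in parallel with the load: 1.743 ‖ 4.28 = 1.239 kΩ.
Then V_out = V_DC · 1.239/(0.5566 + 1.239) = 8.349 V.
(Unloaded: V_out = x·V_DC = 9.17 V.)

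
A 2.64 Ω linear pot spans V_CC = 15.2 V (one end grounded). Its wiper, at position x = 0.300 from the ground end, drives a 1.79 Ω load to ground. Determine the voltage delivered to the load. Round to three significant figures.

V_out ≈ 3.48 V

The pot divides into 1.848 Ω above the wiper and 0.7920 Ω below.
R_L loads the lower segment: effective lower R = 0.5491 Ω.
Then V_out = V_CC · 0.5491/(1.848 + 0.5491) = 3.482 V.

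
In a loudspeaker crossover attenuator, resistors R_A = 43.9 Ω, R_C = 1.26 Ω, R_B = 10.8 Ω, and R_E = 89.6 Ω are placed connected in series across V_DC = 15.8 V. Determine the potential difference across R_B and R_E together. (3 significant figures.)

Series total: ΣR = 43.9 + 1.26 + 10.8 + 89.6 = 145.6 Ω.
R_{R_B..R_E} = 10.8 + 89.6 = 100.4 Ω.
V = V_DC · R/ΣR = 15.8 × 0.6897 = 10.90 V.

V ≈ 10.9 V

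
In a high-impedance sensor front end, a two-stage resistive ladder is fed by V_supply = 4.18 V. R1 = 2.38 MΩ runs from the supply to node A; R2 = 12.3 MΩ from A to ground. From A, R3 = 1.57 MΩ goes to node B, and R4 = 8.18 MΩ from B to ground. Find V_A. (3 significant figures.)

Node A sees R2 in parallel with the series input of stage 2, R3 + R4 = 9.750 MΩ.
R2 ‖ (R3+R4) = 5.439 MΩ.
V_A = 4.18 × 5.439/(2.38 + 5.439) = 2.908 V.

V_A ≈ 2.91 V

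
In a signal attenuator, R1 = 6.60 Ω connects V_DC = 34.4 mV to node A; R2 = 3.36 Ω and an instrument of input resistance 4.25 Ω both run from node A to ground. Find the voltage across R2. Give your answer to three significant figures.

First combine the lower leg with the load: R2 ‖ R_L = 1.876 Ω.
Voltage divider with the loaded lower leg: V_out = 34.4 × 1.876/(6.60 + 1.876) = 34.4 × 0.2214 = 7.615 mV.

V_out ≈ 7.62 mV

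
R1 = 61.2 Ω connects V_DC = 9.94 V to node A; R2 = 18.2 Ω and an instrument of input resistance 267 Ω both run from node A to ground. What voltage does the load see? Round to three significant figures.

R2 ‖ R_L = (18.2 × 267)/(18.2 + 267) = 17.04 Ω.
Then V_out = V_DC · R2'/(R1 + R2') = 9.94 × 17.04/78.24 = 2.165 V.
(Unloaded it would be 2.28 V; the load pulls it down.)

V_out ≈ 2.16 V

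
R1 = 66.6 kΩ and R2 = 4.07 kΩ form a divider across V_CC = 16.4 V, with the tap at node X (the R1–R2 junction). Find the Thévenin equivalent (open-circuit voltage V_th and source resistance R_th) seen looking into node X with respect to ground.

V_th ≈ 0.945 V, R_th ≈ 3.84 kΩ

V_th is the unloaded tap voltage: V_CC · R2/(R1+R2) = 16.4 × 0.05759 = 0.9445 V.
With V_CC suppressed (replaced by a short), R_th = R1 ‖ R2 = (66.60 × 4.07)/(66.60 + 4.07) = 3.836 kΩ.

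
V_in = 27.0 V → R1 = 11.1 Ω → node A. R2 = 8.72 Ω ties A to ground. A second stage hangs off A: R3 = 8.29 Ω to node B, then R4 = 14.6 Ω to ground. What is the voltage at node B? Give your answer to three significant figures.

The second stage (R3 + R4 = 22.89 Ω) loads node A in parallel with R2.
R2 ‖ (R3+R4) = 6.314 Ω.
So V_A = 27.0 × 0.3626 = 9.790 V.
Stage 2 is unloaded, so V_B = V_A · R4/(R3+R4) = 9.790 × 14.6/22.89 = 6.245 V.

V_B ≈ 6.24 V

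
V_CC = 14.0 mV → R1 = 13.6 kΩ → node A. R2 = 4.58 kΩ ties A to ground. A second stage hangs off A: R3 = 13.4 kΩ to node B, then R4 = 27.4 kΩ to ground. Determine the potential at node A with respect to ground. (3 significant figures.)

V_A ≈ 3.25 mV

Node A sees R2 in parallel with the series input of stage 2, R3 + R4 = 40.80 kΩ.
Effective lower resistance at A: R2 ‖ 40.80 = 4.118 kΩ.
First divider: V_A = V_CC · 4.118/(13.6 + 4.118) = 3.254 mV.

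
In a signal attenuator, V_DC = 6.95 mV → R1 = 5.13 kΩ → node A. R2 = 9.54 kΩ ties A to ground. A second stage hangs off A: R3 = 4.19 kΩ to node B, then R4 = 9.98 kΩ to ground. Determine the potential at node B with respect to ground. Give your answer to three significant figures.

V_B ≈ 2.58 mV

Node A sees R2 in parallel with the series input of stage 2, R3 + R4 = 14.17 kΩ.
R2 ‖ (R3+R4) = 5.701 kΩ.
V_A = 6.95 × 5.701/(5.13 + 5.701) = 3.658 mV.
V_B = V_A × 0.7043 = 2.577 mV.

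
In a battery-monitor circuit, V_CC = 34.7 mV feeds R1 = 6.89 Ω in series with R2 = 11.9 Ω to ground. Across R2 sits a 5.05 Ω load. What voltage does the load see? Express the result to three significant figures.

R2 ‖ R_L = (11.9 × 5.05)/(11.9 + 5.05) = 3.545 Ω.
Voltage divider with the loaded lower leg: V_out = 34.7 × 3.545/(6.89 + 3.545) = 34.7 × 0.3397 = 11.79 mV.

V_out ≈ 11.8 mV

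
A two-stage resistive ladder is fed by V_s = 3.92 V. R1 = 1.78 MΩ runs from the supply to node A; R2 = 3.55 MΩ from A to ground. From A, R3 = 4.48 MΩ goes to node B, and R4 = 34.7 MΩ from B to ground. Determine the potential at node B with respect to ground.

Node A sees R2 in parallel with the series input of stage 2, R3 + R4 = 39.18 MΩ.
R2 ‖ (R3+R4) = 3.255 MΩ.
First divider: V_A = V_s · 3.255/(1.78 + 3.255) = 2.534 V.
Stage 2 is unloaded, so V_B = V_A · R4/(R3+R4) = 2.534 × 34.7/39.18 = 2.244 V.

V_B ≈ 2.24 V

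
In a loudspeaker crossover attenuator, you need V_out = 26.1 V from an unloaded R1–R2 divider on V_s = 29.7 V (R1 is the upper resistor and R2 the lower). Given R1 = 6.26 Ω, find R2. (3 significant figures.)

R2 ≈ 45.4 Ω

V_out/V_s = R2/(R1+R2) = 0.8788.
Rearranging, R2 = R1·k/(1−k) = 6.26 × 7.250 = 45.39 Ω.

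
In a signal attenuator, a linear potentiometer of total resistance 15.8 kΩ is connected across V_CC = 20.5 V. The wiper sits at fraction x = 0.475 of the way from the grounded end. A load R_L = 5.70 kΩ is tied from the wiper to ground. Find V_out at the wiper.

The pot divides into 8.295 kΩ above the wiper and 7.505 kΩ below.
R_L loads the lower segment: effective lower R = 3.240 kΩ.
Then V_out = V_CC · 3.240/(8.295 + 3.240) = 5.758 V.

V_out ≈ 5.76 V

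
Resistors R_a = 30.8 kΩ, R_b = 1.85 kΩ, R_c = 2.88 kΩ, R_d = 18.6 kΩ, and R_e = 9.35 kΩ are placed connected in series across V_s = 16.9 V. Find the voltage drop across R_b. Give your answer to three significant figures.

V ≈ 0.493 V

ΣR = 30.8 + 1.85 + 2.88 + 18.6 + 9.35 = 63.48 kΩ.
V = V_s · R/ΣR = 16.9 × 0.02914 = 0.4925 V.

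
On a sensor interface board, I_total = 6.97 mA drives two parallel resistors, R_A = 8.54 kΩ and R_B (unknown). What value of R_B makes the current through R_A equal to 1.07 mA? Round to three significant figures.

R_B ≈ 1.55 kΩ

The fraction through R_A equals R_B/(R_A+R_B).
1.07/6.97 = R_B/(R_A + R_B) → R_B = R_A · (0.1535)/(1 − 0.1535) = 8.54 × 0.1814 = 1.549 kΩ.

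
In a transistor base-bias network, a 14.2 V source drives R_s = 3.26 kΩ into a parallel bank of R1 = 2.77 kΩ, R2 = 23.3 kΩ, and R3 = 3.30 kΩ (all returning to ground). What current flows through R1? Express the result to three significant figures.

I ≈ 1.55 mA

Equivalent of the parallel group: R_p = 1.415 kΩ.
Node voltage V_A = V_s · R_p/(R_s + R_p) = 14.2 × 0.3026 = 4.297 V.
I(R1) = V_A / R1 = 4.297/2.77 = 1.551 mA.
(Equivalently: I_total = 3.038 mA, then current-divider fraction G_k/ΣG = 0.5107.)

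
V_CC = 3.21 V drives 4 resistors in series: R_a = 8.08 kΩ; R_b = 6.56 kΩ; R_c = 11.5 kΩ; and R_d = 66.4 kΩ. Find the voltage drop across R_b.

V ≈ 0.228 V

Total series resistance ΣR = 8.08 + 6.56 + 11.5 + 66.4 = 92.54 kΩ.
Voltage divider: V = V_CC · (6.560 / 92.54) = 3.21 × 0.07089 = 0.2276 V.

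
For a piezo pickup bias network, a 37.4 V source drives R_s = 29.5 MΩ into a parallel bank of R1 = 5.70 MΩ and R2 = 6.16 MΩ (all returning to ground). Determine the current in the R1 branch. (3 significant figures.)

I ≈ 0.598 µA

Combine the parallel branches: R_p = (1/5.70 + 1/6.16)⁻¹ = 2.961 MΩ.
V_A by voltage divider: V_A = 37.4 × 2.961/(29.5 + 2.961) = 3.411 V.
I(R1) = V_A / R1 = 3.411/5.70 = 0.5984 µA.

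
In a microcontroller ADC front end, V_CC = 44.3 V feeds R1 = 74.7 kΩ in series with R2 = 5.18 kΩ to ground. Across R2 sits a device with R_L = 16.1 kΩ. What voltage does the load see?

The load sits in parallel with R2, giving an effective lower resistance R2' = R2·R_L/(R2+R_L) = 3.919 kΩ.
Now apply the divider: V_out = 44.3 × 0.04985 = 2.208 V.

V_out ≈ 2.21 V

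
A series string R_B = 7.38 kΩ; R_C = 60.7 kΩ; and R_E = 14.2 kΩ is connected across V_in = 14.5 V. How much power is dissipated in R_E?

The common current is I = 14.5/82.28 = 0.1762 mA.
P(R_E) = I²·R_E = (0.1762)² × 14.2 = 0.4410 mW.

P ≈ 0.441 mW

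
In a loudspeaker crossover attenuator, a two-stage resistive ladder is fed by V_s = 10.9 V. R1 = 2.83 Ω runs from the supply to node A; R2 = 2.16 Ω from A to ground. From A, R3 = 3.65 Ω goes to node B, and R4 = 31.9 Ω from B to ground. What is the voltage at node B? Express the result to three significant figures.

V_B ≈ 4.09 V

Node A sees R2 in parallel with the series input of stage 2, R3 + R4 = 35.55 Ω.
Effective lower resistance at A: R2 ‖ 35.55 = 2.036 Ω.
First divider: V_A = V_s · 2.036/(2.83 + 2.036) = 4.561 V.
V_B = V_A × 0.8973 = 4.093 V.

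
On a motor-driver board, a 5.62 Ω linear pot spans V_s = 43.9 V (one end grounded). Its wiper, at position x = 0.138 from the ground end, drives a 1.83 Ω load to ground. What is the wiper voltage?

V_out ≈ 4.44 V

Lower segment x·R_p = 0.7756 Ω; upper segment (1−x)·R_p = 4.844 Ω.
(x·R_p) ‖ R_L = 0.5447 Ω.
Then V_out = V_s · 0.5447/(4.844 + 0.5447) = 4.437 V.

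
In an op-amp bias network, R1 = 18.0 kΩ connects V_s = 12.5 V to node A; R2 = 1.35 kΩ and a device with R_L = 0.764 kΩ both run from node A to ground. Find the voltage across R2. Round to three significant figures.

R2 ‖ R_L = (1.35 × 0.764)/(1.35 + 0.764) = 0.4879 kΩ.
Now apply the divider: V_out = 12.5 × 0.02639 = 0.3299 V.
(Unloaded it would be 0.872 V; the load pulls it down.)

V_out ≈ 0.330 V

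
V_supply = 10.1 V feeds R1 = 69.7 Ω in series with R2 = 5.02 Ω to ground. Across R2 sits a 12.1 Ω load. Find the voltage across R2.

V_out ≈ 0.489 V

The load sits in parallel with R2, giving an effective lower resistance R2' = R2·R_L/(R2+R_L) = 3.548 Ω.
Then V_out = V_supply · R2'/(R1 + R2') = 10.1 × 3.548/73.25 = 0.4892 V.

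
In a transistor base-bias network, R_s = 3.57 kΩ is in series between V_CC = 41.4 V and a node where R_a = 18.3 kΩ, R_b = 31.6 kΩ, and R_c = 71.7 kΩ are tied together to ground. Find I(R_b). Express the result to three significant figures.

Combine the parallel branches: R_p = (1/18.3 + 1/31.6 + 1/71.7)⁻¹ = 9.976 kΩ.
V_A by voltage divider: V_A = 41.4 × 9.976/(3.57 + 9.976) = 30.49 V.
I(R_b) = V_A / R_b = 30.49/31.6 = 0.9649 mA.

I ≈ 0.965 mA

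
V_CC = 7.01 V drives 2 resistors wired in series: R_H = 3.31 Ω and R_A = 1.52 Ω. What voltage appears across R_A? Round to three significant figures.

ΣR = 3.31 + 1.52 = 4.830 Ω.
By the voltage-divider rule, V = 7.01 × 1.520/4.830 = 2.206 V.

V ≈ 2.21 V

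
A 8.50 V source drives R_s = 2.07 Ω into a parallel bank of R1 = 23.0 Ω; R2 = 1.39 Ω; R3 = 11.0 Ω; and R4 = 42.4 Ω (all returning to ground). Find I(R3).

Equivalent of the parallel group: R_p = 1.140 Ω.
Node voltage V_A = V_DC · R_p/(R_s + R_p) = 8.50 × 0.3551 = 3.018 V.
I(R3) = V_A / R3 = 3.018/11.0 = 0.2744 A.

I ≈ 0.274 A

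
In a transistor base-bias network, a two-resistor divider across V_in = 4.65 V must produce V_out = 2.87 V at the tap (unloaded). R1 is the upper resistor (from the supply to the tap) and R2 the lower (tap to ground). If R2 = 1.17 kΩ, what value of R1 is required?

R1 ≈ 0.726 kΩ

V_out/V_in = R2/(R1+R2) = 0.6172.
R1 = R2·(1/k − 1) = 1.17 × 0.6202 = 0.7256 kΩ.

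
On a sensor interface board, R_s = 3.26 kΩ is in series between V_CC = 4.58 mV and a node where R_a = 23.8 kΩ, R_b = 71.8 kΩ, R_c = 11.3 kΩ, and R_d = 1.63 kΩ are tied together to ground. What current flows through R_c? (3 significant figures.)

I ≈ 0.117 µA

Parallel bank: R_p = 1/(1/23.8 + 1/71.8 + 1/11.3 + 1/1.63) = 1.319 kΩ.
V_A by voltage divider: V_A = 4.58 × 1.319/(3.26 + 1.319) = 1.320 mV.
I(R_c) = V_A / R_c = 1.320/11.3 = 0.1168 µA.
(Equivalently: I_total = 1.000 µA, then current-divider fraction G_k/ΣG = 0.1168.)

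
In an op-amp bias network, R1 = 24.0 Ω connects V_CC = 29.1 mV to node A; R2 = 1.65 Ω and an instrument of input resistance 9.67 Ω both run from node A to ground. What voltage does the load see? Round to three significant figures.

V_out ≈ 1.61 mV

R2 ‖ R_L = (1.65 × 9.67)/(1.65 + 9.67) = 1.409 Ω.
Now apply the divider: V_out = 29.1 × 0.05547 = 1.614 mV.
(Unloaded it would be 1.87 mV; the load pulls it down.)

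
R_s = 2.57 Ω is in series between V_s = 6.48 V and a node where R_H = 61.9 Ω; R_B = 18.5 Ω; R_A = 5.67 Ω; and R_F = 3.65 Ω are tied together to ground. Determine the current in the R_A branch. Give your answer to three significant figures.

Parallel bank: R_p = 1/(1/61.9 + 1/18.5 + 1/5.67 + 1/3.65) = 1.921 Ω.
V_A = 6.48 × 1.921/4.491 = 2.772 V.
I(R_A) = V_A / R_A = 2.772/5.67 = 0.4889 A.

I ≈ 0.489 A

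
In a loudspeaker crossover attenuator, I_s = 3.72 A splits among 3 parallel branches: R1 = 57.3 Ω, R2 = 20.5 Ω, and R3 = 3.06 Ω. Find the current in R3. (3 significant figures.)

I ≈ 3.09 A

Conductances: ΣG = 1/57.3 + 1/20.5 + 1/3.06 = 0.3930 (1/Ω).
Current divider: I(R3) = I_s · G_k/ΣG = 3.72 × (0.3268/0.3930) = 3.72 × 0.8315 = 3.093 A.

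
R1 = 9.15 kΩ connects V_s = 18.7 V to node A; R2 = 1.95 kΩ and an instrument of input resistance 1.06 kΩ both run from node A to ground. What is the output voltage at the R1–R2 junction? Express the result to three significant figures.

R2 ‖ R_L = (1.95 × 1.06)/(1.95 + 1.06) = 0.6867 kΩ.
Now apply the divider: V_out = 18.7 × 0.06981 = 1.305 V.

V_out ≈ 1.31 V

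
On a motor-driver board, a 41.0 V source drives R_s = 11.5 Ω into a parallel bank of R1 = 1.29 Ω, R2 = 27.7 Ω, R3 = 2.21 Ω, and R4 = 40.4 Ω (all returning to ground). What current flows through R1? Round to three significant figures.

Combine the parallel branches: R_p = (1/1.29 + 1/27.7 + 1/2.21 + 1/40.4)⁻¹ = 0.7761 Ω.
V_A = 41.0 × 0.7761/12.28 = 2.592 V.
I(R1) = V_A / R1 = 2.592/1.29 = 2.009 A.
(Check via current divider: I_total = 3.340 A; share G_k/ΣG = 0.6016 → same result.)

I ≈ 2.01 A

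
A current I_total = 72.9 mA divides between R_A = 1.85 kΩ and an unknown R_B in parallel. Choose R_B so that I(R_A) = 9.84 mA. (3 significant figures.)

R_B ≈ 0.289 kΩ

The fraction through R_A equals R_B/(R_A+R_B).
With f = 0.1350, R_B = R_A · f/(1−f) = 1.85 × 0.1560 = 0.2887 kΩ.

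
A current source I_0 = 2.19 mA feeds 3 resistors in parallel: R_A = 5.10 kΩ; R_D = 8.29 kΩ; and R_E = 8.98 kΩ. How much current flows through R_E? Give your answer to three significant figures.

I ≈ 0.570 mA

Total conductance ΣG = 1/5.10 + 1/8.29 + 1/8.98 = 0.4281 (units of 1/kΩ).
Current divider: I(R_E) = I_0 · G_k/ΣG = 2.19 × (0.1114/0.4281) = 2.19 × 0.2601 = 0.5697 mA.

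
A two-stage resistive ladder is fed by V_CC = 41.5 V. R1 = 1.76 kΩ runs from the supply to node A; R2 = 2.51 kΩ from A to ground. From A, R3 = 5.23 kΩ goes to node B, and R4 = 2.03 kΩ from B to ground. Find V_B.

V_B ≈ 5.97 V

The second stage (R3 + R4 = 7.260 kΩ) loads node A in parallel with R2.
Effective lower resistance at A: R2 ‖ 7.260 = 1.865 kΩ.
So V_A = 41.5 × 0.5145 = 21.35 V.
V_B = V_A × 0.2796 = 5.970 V.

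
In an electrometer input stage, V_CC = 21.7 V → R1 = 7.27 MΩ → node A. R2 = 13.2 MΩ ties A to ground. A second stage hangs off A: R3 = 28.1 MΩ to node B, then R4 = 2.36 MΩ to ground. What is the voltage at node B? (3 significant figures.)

The second stage (R3 + R4 = 30.46 MΩ) loads node A in parallel with R2.
Effective lower resistance at A: R2 ‖ 30.46 = 9.209 MΩ.
So V_A = 21.7 × 0.5588 = 12.13 V.
Stage 2 is unloaded, so V_B = V_A · R4/(R3+R4) = 12.13 × 2.36/30.46 = 0.9396 V.

V_B ≈ 0.940 V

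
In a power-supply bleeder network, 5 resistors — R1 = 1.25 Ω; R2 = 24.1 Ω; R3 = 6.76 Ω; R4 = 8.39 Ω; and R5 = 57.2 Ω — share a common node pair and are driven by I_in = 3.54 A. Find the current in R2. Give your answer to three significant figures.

I ≈ 0.130 A

Total conductance ΣG = 1/1.25 + 1/24.1 + 1/6.76 + 1/8.39 + 1/57.2 = 1.126 (units of 1/Ω).
Current divider: I(R2) = I_in · G_k/ΣG = 3.54 × (0.04149/1.126) = 3.54 × 0.03685 = 0.1304 A.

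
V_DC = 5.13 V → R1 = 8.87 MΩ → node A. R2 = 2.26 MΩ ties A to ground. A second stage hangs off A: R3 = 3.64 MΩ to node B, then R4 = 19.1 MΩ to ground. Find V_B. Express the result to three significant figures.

V_B ≈ 0.811 V

Looking into the second stage from A: R3 + R4 = 22.74 MΩ appears in parallel with R2.
Effective lower resistance at A: R2 ‖ 22.74 = 2.056 MΩ.
First divider: V_A = V_DC · 2.056/(8.87 + 2.056) = 0.9652 V.
Stage 2 is unloaded, so V_B = V_A · R4/(R3+R4) = 0.9652 × 19.1/22.74 = 0.8107 V.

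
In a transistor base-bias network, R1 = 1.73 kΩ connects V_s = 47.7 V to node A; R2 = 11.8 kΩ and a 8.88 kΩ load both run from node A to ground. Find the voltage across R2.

The load sits in parallel with R2, giving an effective lower resistance R2' = R2·R_L/(R2+R_L) = 5.067 kΩ.
Then V_out = V_s · R2'/(R1 + R2') = 47.7 × 5.067/6.797 = 35.56 V.

V_out ≈ 35.6 V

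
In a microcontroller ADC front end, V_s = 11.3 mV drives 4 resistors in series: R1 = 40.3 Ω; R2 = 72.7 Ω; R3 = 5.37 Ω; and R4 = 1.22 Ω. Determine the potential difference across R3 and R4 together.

Total series resistance ΣR = 40.3 + 72.7 + 5.37 + 1.22 = 119.6 Ω.
R_{R3..R4} = 5.37 + 1.22 = 6.590 Ω.
Voltage divider: V = V_s · (6.590 / 119.6) = 11.3 × 0.05510 = 0.6227 mV.

V ≈ 0.623 mV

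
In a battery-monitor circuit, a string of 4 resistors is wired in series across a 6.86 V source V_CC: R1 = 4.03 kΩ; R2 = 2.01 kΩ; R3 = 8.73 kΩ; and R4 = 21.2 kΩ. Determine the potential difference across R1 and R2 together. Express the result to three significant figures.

V ≈ 1.15 V

Series total: ΣR = 4.03 + 2.01 + 8.73 + 21.2 = 35.97 kΩ.
R_{R1..R2} = 4.03 + 2.01 = 6.040 kΩ.
V = V_CC · R/ΣR = 6.86 × 0.1679 = 1.152 V.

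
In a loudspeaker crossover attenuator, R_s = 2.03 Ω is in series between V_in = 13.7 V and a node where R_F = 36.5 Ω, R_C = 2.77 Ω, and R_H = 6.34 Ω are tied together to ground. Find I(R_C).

Equivalent of the parallel group: R_p = 1.831 Ω.
V_A by voltage divider: V_A = 13.7 × 1.831/(2.03 + 1.831) = 6.497 V.
I(R_C) = V_A / R_C = 6.497/2.77 = 2.345 A.
(Check via current divider: I_total = 3.548 A; share G_k/ΣG = 0.6610 → same result.)

I ≈ 2.35 A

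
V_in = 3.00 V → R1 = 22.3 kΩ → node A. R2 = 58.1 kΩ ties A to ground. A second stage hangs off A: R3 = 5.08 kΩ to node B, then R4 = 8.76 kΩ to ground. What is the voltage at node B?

Looking into the second stage from A: R3 + R4 = 13.84 kΩ appears in parallel with R2.
Effective lower resistance at A: R2 ‖ 13.84 = 11.18 kΩ.
V_A = 3.00 × 11.18/(22.3 + 11.18) = 1.002 V.
V_B = V_A × 0.6329 = 0.6340 V.

V_B ≈ 0.634 V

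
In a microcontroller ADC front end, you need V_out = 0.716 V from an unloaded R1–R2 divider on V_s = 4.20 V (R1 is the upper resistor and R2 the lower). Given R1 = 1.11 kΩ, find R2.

R2 ≈ 0.228 kΩ

The divider ratio is R2/(R1+R2) = 0.716/4.20 = 0.1705.
R2 = R1 · 0.1705/(1 − 0.1705) = 0.2281 kΩ.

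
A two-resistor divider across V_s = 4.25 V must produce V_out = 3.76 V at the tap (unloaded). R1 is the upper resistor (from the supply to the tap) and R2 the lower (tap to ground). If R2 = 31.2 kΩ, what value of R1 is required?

R1 ≈ 4.07 kΩ

The divider ratio is R2/(R1+R2) = 3.76/4.25 = 0.8847.
R1 = R2·(1/k − 1) = 31.2 × 0.1303 = 4.066 kΩ.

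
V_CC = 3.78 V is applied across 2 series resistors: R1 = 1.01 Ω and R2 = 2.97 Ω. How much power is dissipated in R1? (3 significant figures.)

P ≈ 0.911 W

The common current is I = 3.78/3.980 = 0.9497 A.
P = I²R = 0.9020 × 1.01 = 0.9110 W.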